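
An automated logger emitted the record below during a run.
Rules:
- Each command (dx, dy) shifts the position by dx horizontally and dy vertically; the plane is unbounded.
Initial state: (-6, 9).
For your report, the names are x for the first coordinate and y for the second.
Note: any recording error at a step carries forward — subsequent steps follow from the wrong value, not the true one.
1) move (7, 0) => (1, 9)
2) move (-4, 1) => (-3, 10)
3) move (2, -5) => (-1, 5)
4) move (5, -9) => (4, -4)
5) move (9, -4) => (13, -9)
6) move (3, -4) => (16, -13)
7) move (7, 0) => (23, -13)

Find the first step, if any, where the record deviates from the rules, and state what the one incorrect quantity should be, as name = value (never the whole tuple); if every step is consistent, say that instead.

step 5, y = -8

1. x = -6 + (7) = 1, y = 9 + (0) = 9 (matches)
2. x = 1 + (-4) = -3, y = 9 + (1) = 10 (matches)
3. x = -3 + (2) = -1, y = 10 + (-5) = 5 (no discrepancy)
4. x = -1 + (5) = 4, y = 5 + (-9) = -4 (no discrepancy)
5. x = 4 + (9) = 13, y = -4 + (-4) = -8 (the recorded entry deviates here)
So the first discrepancy is step 5, where the right value is y = -8.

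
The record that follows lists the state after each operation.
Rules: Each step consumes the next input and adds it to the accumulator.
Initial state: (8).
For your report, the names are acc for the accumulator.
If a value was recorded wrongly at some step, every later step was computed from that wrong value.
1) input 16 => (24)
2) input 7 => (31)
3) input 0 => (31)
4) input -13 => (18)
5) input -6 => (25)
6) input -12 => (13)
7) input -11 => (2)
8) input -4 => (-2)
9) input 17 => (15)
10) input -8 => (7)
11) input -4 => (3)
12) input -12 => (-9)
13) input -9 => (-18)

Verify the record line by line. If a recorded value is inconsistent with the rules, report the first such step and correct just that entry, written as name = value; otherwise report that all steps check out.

step 5, acc = 12

Recomputing the run from the initial state:
step 1: acc = 24
step 2: acc = 31
step 3: acc = 31
step 4: acc = 18
step 5: acc = 12
step 6: acc = 0
step 7: acc = -11
step 8: acc = -15
step 9: acc = 2
step 10: acc = -6
step 11: acc = -10
step 12: acc = -22
step 13: acc = -31
The first disagreement with the record is at step 5, where the value should be acc = 12.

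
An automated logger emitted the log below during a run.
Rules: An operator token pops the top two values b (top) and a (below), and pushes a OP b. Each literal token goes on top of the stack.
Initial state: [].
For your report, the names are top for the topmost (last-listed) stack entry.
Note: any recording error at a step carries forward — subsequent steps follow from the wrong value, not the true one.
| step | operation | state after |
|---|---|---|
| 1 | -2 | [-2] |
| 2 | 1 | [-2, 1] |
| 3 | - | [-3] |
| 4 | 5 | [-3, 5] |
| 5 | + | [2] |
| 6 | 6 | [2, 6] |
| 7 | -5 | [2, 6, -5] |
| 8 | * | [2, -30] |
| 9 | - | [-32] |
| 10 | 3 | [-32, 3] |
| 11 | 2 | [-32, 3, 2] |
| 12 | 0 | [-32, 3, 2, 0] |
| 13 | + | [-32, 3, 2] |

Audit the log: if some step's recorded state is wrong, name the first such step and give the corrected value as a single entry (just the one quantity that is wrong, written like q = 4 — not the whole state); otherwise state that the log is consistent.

step 9, top = 32

1. push -2: top = -2 (same as recorded)
2. push 1: top = 1 (same as recorded)
3. -2 - 1 = -3 (same as recorded)
4. push 5: top = 5 (in agreement)
5. -3 + 5 = 2 (no discrepancy)
6. push 6: top = 6 (no discrepancy)
7. push -5: top = -5 (in agreement)
8. 6 * -5 = -30 (in agreement)
9. 2 - -30 = 32 (this is not what the log shows)
Conclusion: step 9 carries the first error; the entry should be top = 32.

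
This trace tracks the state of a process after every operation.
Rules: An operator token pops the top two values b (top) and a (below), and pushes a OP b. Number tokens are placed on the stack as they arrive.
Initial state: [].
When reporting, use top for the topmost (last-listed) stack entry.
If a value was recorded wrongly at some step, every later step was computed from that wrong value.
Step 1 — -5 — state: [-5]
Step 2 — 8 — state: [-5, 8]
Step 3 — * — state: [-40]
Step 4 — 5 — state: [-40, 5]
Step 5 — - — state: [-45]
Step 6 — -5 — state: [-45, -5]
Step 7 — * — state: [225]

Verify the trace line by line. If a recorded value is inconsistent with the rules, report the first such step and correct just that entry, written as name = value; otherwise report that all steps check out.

no error

step 1: push -5: top = -5 -> same as recorded
step 2: push 8: top = 8 -> exactly as logged
step 3: -5 * 8 = -40 -> verified
step 4: push 5: top = 5 -> consistent with the trace
step 5: -40 - 5 = -45 -> agrees with the trace
step 6: push -5: top = -5 -> confirmed correct
step 7: -45 * -5 = 225 -> verified
The recomputation confirms every line.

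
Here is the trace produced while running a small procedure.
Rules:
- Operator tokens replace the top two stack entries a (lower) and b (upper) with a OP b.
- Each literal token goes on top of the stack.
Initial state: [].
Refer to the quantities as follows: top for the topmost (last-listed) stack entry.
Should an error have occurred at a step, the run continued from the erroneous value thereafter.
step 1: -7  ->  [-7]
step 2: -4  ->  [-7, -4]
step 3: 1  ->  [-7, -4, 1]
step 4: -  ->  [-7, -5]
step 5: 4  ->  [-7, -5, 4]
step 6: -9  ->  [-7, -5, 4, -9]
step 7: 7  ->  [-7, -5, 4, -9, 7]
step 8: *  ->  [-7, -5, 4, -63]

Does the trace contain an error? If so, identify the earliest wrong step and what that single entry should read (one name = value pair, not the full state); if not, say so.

step 1: push -7: top = -7 -> matches
step 2: push -4: top = -4 -> verified
step 3: push 1: top = 1 -> checks out
step 4: -4 - 1 = -5 -> confirmed correct
step 5: push 4: top = 4 -> agrees with the trace
step 6: push -9: top = -9 -> confirmed correct
step 7: push 7: top = 7 -> agrees with the trace
step 8: -9 * 7 = -63 -> verified
All entries verified; no error found.

no error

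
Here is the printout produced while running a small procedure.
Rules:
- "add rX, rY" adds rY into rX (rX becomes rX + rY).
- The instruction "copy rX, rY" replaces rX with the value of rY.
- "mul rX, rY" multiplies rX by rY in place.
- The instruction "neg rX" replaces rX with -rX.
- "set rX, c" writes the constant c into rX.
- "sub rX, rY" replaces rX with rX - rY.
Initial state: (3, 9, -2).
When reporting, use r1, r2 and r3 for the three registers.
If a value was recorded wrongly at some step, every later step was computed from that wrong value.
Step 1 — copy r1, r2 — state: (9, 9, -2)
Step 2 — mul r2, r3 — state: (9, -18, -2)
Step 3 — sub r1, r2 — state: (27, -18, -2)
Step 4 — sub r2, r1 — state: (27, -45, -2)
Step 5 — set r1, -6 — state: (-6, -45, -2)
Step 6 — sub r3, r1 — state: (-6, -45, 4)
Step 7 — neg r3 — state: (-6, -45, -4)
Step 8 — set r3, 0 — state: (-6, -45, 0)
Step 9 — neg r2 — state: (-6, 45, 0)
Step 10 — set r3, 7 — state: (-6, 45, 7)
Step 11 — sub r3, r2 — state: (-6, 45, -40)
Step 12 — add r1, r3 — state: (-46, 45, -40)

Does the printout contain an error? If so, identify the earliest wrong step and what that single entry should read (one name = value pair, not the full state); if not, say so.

Step 1: r1 = 9 — verified.
Step 2: r2 = 9 * -2 = -18 — exactly as logged.
Step 3: r1 = 9 - -18 = 27 — exactly as logged.
Step 4: r2 = -18 - 27 = -45 — no discrepancy.
Step 5: r1 = -6 — no discrepancy.
Step 6: r3 = -2 - -6 = 4 — agrees with the printout.
Step 7: r3 = -(4) = -4 — exactly as logged.
Step 8: r3 = 0 — confirmed correct.
Step 9: r2 = -(-45) = 45 — checks out.
Step 10: r3 = 7 — no discrepancy.
Step 11: r3 = 7 - 45 = -38 — the printout has a different value.
Conclusion: step 11 carries the first error; the entry should be r3 = -38.

step 11, r3 = -38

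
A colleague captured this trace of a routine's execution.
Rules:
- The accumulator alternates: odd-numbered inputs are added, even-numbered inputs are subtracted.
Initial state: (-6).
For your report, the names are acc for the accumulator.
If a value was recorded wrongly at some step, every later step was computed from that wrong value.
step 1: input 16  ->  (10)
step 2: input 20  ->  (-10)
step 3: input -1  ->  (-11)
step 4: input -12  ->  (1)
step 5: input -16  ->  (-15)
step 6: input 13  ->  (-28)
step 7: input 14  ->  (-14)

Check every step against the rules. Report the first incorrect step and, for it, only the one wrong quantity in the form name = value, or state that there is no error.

no error

Recomputing the run from the initial state:
step 1: acc = 10
step 2: acc = -10
step 3: acc = -11
step 4: acc = 1
step 5: acc = -15
step 6: acc = -28
step 7: acc = -14
This matches the trace at every step.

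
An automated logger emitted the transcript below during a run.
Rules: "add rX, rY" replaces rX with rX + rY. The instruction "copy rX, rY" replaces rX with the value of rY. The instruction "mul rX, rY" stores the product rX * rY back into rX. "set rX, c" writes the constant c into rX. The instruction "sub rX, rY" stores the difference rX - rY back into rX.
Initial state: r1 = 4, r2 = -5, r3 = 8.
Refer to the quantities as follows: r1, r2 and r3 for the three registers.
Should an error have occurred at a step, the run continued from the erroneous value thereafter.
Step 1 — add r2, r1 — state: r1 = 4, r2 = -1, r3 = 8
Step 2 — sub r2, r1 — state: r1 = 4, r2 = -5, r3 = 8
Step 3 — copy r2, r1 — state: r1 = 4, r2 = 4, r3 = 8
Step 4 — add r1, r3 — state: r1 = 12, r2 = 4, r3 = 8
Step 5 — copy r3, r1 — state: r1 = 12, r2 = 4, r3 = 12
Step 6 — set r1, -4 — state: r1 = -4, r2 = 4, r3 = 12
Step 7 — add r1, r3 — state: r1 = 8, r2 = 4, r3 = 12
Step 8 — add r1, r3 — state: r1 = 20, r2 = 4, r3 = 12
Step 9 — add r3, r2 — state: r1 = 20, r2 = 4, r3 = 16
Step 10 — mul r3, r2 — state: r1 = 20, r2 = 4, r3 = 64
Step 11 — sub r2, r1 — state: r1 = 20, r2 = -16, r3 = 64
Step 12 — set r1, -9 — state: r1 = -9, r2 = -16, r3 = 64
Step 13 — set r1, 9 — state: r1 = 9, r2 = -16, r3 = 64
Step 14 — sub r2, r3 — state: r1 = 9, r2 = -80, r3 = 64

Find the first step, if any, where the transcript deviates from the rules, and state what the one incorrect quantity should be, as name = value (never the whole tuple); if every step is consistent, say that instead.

Step 1: r2 = -5 + 4 = -1 — exactly as logged.
Step 2: r2 = -1 - 4 = -5 — no discrepancy.
Step 3: r2 = 4 — verified.
Step 4: r1 = 4 + 8 = 12 — checks out.
Step 5: r3 = 12 — agrees with the transcript.
Step 6: r1 = -4 — exactly as logged.
Step 7: r1 = -4 + 12 = 8 — no discrepancy.
Step 8: r1 = 8 + 12 = 20 — same as recorded.
Step 9: r3 = 12 + 4 = 16 — verified.
Step 10: r3 = 16 * 4 = 64 — no discrepancy.
Step 11: r2 = 4 - 20 = -16 — no discrepancy.
Step 12: r1 = -9 — consistent with the transcript.
Step 13: r1 = 9 — consistent with the transcript.
Step 14: r2 = -16 - 64 = -80 — in agreement.
All steps check out; nothing to correct.

no error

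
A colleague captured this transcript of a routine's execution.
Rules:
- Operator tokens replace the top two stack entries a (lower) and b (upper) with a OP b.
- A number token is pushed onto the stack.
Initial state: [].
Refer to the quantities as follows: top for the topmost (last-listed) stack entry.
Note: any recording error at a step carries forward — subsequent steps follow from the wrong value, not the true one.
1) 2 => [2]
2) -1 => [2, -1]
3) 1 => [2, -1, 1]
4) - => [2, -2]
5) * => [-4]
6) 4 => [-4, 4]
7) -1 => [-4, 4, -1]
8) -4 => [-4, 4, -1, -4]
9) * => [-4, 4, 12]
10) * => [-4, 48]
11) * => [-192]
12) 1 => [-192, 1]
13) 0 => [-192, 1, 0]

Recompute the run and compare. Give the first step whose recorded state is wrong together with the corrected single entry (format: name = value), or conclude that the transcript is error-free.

Step 1: push 2: top = 2 — consistent with the transcript.
Step 2: push -1: top = -1 — consistent with the transcript.
Step 3: push 1: top = 1 — matches.
Step 4: -1 - 1 = -2 — matches.
Step 5: 2 * -2 = -4 — agrees with the transcript.
Step 6: push 4: top = 4 — no discrepancy.
Step 7: push -1: top = -1 — no discrepancy.
Step 8: push -4: top = -4 — exactly as logged.
Step 9: -1 * -4 = 4 — the recorded entry deviates here.
First incorrect step: 9; the correct value is top = 4.

step 9, top = 4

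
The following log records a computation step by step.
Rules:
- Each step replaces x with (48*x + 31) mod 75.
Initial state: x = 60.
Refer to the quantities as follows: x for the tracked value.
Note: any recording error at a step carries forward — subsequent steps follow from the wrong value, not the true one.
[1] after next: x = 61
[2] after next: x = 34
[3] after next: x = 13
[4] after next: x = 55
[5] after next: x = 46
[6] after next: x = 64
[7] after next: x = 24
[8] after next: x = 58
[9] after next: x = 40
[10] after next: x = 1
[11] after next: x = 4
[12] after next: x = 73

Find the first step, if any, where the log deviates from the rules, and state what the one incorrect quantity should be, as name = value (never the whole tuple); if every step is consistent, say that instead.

step 7, x = 28

Step 1: x = (48*60 + 31) mod 75 = 61 — consistent with the log.
Step 2: x = (48*61 + 31) mod 75 = 34 — verified.
Step 3: x = (48*34 + 31) mod 75 = 13 — in agreement.
Step 4: x = (48*13 + 31) mod 75 = 55 — consistent with the log.
Step 5: x = (48*55 + 31) mod 75 = 46 — confirmed correct.
Step 6: x = (48*46 + 31) mod 75 = 64 — no discrepancy.
Step 7: x = (48*64 + 31) mod 75 = 28 — a discrepancy with the log.
So the first discrepancy is step 7, where the right value is x = 28.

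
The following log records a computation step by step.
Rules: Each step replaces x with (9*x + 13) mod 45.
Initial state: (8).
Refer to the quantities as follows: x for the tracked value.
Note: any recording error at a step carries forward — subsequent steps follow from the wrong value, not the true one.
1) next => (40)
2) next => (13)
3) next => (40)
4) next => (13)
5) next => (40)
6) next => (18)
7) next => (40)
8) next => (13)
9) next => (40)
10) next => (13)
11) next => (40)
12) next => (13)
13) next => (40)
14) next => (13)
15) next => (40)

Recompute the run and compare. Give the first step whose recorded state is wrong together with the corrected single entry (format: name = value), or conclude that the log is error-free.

1. x = (9*8 + 13) mod 45 = 40 (matches)
2. x = (9*40 + 13) mod 45 = 13 (agrees with the log)
3. x = (9*13 + 13) mod 45 = 40 (exactly as logged)
4. x = (9*40 + 13) mod 45 = 13 (confirmed correct)
5. x = (9*13 + 13) mod 45 = 40 (same as recorded)
6. x = (9*40 + 13) mod 45 = 13 (the log disagrees here)
Conclusion: step 6 carries the first error; the entry should be x = 13.

step 6, x = 13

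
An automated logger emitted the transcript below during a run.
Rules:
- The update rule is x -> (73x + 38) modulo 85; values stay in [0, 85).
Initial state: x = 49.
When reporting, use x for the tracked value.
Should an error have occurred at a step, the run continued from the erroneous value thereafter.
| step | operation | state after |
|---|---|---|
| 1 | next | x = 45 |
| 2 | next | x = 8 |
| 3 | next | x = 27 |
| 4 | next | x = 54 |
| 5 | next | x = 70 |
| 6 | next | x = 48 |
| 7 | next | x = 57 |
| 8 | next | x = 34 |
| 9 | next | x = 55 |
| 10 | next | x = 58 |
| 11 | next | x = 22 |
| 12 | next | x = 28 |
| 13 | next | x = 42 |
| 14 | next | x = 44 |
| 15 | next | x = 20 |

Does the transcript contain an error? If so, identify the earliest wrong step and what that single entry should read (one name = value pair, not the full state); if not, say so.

step 12, x = 29

1. x = (73*49 + 38) mod 85 = 45 (confirmed correct)
2. x = (73*45 + 38) mod 85 = 8 (exactly as logged)
3. x = (73*8 + 38) mod 85 = 27 (same as recorded)
4. x = (73*27 + 38) mod 85 = 54 (confirmed correct)
5. x = (73*54 + 38) mod 85 = 70 (in agreement)
6. x = (73*70 + 38) mod 85 = 48 (checks out)
7. x = (73*48 + 38) mod 85 = 57 (checks out)
8. x = (73*57 + 38) mod 85 = 34 (in agreement)
9. x = (73*34 + 38) mod 85 = 55 (exactly as logged)
10. x = (73*55 + 38) mod 85 = 58 (checks out)
11. x = (73*58 + 38) mod 85 = 22 (in agreement)
12. x = (73*22 + 38) mod 85 = 29 (not what was recorded)
The earliest wrong entry is at step 12: it should read x = 29.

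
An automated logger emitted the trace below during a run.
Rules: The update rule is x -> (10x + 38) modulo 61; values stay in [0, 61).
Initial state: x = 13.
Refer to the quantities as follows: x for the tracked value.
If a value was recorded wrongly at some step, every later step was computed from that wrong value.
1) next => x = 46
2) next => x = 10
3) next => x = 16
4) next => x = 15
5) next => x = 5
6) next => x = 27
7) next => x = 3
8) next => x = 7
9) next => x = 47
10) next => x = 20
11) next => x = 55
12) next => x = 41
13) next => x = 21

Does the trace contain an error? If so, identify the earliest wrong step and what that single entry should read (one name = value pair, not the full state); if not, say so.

Recomputing the run from the initial state:
step 1: x = 46
step 2: x = 10
step 3: x = 16
step 4: x = 15
step 5: x = 5
step 6: x = 27
step 7: x = 3
step 8: x = 7
step 9: x = 47
step 10: x = 20
step 11: x = 55
step 12: x = 39
step 13: x = 1
The first disagreement with the trace is at step 12, where the value should be x = 39.

step 12, x = 39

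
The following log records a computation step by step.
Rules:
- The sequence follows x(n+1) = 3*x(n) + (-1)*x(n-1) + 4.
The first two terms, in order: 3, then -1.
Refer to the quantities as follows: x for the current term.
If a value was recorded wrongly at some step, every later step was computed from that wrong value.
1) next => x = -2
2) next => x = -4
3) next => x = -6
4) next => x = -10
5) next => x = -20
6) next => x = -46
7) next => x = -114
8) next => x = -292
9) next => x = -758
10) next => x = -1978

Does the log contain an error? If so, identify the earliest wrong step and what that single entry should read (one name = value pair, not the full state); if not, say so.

1. x = 3*(-1) + (-1)*(3) + (4) = -2 (verified)
2. x = 3*(-2) + (-1)*(-1) + (4) = -1 (this is not what the log shows)
Conclusion: step 2 carries the first error; the entry should be x = -1.

step 2, x = -1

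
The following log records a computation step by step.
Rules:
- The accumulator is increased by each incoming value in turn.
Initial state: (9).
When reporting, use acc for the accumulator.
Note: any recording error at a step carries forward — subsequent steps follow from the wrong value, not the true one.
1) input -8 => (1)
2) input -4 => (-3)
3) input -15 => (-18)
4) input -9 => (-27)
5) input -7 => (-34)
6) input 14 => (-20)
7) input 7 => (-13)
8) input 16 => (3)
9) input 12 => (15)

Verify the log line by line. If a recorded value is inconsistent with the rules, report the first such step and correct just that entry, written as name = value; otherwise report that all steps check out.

1. acc = 9 + -8 = 1 (verified)
2. acc = 1 + -4 = -3 (same as recorded)
3. acc = -3 + -15 = -18 (no discrepancy)
4. acc = -18 + -9 = -27 (matches)
5. acc = -27 + -7 = -34 (confirmed correct)
6. acc = -34 + 14 = -20 (agrees with the log)
7. acc = -20 + 7 = -13 (confirmed correct)
8. acc = -13 + 16 = 3 (agrees with the log)
9. acc = 3 + 12 = 15 (exactly as logged)
Nothing is out of place; the run is error-free.

no error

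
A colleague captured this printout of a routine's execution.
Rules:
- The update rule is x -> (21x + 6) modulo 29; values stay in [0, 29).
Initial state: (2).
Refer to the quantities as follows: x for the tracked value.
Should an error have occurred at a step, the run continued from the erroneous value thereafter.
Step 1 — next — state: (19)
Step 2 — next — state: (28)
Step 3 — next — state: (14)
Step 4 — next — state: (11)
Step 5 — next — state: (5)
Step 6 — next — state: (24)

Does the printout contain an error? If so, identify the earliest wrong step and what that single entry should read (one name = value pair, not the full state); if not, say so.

Recomputing the run from the initial state:
step 1: x = 19
step 2: x = 28
step 3: x = 14
step 4: x = 10
step 5: x = 13
step 6: x = 18
The first disagreement with the printout is at step 4, where the value should be x = 10.

step 4, x = 10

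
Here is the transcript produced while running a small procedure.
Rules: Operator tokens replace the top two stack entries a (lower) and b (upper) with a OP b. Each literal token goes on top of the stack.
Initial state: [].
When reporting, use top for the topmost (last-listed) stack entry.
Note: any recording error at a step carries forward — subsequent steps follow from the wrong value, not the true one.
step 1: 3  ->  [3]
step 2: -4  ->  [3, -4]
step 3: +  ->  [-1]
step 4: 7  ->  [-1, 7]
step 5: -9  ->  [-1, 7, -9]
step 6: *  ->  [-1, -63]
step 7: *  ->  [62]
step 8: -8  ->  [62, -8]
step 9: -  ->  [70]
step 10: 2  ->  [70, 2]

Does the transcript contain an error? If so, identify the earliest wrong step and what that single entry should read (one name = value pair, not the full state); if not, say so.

Recomputing the run from the initial state:
step 1: [3]
step 2: [3, -4]
step 3: [-1]
step 4: [-1, 7]
step 5: [-1, 7, -9]
step 6: [-1, -63]
step 7: [63]
step 8: [63, -8]
step 9: [71]
step 10: [71, 2]
The first disagreement with the transcript is at step 7, where the value should be top = 63.

step 7, top = 63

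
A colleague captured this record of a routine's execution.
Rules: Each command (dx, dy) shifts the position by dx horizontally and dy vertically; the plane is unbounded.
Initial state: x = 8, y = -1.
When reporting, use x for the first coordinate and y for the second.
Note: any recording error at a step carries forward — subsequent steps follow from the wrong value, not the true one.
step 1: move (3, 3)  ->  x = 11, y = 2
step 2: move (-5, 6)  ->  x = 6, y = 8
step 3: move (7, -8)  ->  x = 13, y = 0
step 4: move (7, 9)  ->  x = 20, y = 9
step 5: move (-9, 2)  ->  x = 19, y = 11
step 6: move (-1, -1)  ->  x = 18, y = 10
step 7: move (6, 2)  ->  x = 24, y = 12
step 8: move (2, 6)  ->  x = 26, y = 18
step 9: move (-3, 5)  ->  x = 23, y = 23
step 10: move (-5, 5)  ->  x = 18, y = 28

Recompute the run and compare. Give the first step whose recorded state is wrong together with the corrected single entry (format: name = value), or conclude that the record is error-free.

step 5, x = 11

1. x = 8 + (3) = 11, y = -1 + (3) = 2 (agrees with the record)
2. x = 11 + (-5) = 6, y = 2 + (6) = 8 (in agreement)
3. x = 6 + (7) = 13, y = 8 + (-8) = 0 (matches)
4. x = 13 + (7) = 20, y = 0 + (9) = 9 (checks out)
5. x = 20 + (-9) = 11, y = 9 + (2) = 11 (first mismatch against the record)
That makes step 5 the first incorrect line — x = 11 is what it should show.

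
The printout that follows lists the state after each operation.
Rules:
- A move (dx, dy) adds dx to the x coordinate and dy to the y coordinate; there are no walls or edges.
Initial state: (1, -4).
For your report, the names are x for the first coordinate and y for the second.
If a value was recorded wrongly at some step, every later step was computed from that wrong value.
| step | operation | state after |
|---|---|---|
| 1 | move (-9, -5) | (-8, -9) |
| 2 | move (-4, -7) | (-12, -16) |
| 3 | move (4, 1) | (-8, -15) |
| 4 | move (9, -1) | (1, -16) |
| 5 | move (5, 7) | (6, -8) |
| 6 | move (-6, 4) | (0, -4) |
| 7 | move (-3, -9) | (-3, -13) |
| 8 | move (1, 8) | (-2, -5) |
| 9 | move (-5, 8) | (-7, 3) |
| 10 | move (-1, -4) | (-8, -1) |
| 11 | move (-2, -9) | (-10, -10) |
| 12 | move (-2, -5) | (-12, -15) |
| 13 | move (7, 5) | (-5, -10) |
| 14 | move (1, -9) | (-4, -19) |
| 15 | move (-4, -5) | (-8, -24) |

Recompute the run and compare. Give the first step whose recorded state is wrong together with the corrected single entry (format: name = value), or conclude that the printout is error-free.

step 5, y = -9

step 1: x = 1 + (-9) = -8, y = -4 + (-5) = -9 -> in agreement
step 2: x = -8 + (-4) = -12, y = -9 + (-7) = -16 -> matches
step 3: x = -12 + (4) = -8, y = -16 + (1) = -15 -> matches
step 4: x = -8 + (9) = 1, y = -15 + (-1) = -16 -> matches
step 5: x = 1 + (5) = 6, y = -16 + (7) = -9 -> the printout disagrees here
The audit stops at step 5: the recorded entry is wrong and should be y = -9.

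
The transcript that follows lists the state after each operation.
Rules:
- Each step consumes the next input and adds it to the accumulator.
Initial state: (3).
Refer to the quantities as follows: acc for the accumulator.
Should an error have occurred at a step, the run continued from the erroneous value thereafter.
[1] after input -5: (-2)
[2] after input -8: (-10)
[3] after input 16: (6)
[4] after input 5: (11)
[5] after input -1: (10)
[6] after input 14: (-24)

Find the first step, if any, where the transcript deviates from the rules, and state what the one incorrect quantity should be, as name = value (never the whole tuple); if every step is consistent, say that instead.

step 6, acc = 24

Step 1: acc = 3 + -5 = -2 — agrees with the transcript.
Step 2: acc = -2 + -8 = -10 — verified.
Step 3: acc = -10 + 16 = 6 — in agreement.
Step 4: acc = 6 + 5 = 11 — in agreement.
Step 5: acc = 11 + -1 = 10 — exactly as logged.
Step 6: acc = 10 + 14 = 24 — the transcript disagrees here.
So the first discrepancy is step 6, where the right value is acc = 24.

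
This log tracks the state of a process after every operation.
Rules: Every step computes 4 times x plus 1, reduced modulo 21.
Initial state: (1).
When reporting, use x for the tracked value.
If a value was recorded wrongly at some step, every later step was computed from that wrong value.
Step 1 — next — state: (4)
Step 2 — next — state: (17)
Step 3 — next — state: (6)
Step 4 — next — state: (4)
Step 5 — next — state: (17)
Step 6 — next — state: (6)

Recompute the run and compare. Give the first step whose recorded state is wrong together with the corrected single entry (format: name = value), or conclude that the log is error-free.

Recomputing the run from the initial state:
step 1: x = 5
step 2: x = 0
step 3: x = 1
step 4: x = 5
step 5: x = 0
step 6: x = 1
The first disagreement with the log is at step 1, where the value should be x = 5.

step 1, x = 5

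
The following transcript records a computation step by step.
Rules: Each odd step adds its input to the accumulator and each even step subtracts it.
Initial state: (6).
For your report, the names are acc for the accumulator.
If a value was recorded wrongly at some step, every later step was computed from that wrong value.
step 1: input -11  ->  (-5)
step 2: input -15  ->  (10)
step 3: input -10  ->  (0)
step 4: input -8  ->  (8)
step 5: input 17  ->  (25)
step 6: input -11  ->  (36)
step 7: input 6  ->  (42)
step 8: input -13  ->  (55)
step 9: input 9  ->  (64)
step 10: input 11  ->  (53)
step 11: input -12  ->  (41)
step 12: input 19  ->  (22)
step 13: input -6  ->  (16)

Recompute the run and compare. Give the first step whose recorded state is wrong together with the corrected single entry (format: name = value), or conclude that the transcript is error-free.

no error

step 1: acc = 6 + -11 = -5 -> checks out
step 2: acc = -5 - -15 = 10 -> consistent with the transcript
step 3: acc = 10 + -10 = 0 -> verified
step 4: acc = 0 - -8 = 8 -> same as recorded
step 5: acc = 8 + 17 = 25 -> consistent with the transcript
step 6: acc = 25 - -11 = 36 -> consistent with the transcript
step 7: acc = 36 + 6 = 42 -> in agreement
step 8: acc = 42 - -13 = 55 -> agrees with the transcript
step 9: acc = 55 + 9 = 64 -> matches
step 10: acc = 64 - 11 = 53 -> confirmed correct
step 11: acc = 53 + -12 = 41 -> checks out
step 12: acc = 41 - 19 = 22 -> confirmed correct
step 13: acc = 22 + -6 = 16 -> consistent with the transcript
All entries verified; no error found.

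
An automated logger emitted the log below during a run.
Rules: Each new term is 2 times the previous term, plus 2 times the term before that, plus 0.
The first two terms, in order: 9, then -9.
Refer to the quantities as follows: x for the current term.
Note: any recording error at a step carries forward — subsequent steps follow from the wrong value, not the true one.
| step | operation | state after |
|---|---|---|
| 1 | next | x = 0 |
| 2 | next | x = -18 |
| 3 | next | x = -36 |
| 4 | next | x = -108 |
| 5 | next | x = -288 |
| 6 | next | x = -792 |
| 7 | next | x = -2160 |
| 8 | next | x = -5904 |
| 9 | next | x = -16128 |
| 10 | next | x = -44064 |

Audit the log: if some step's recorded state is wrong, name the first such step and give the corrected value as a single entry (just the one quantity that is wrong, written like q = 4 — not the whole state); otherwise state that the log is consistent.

no error

step 1: x = 2*(-9) + (2)*(9) + (0) = 0 -> agrees with the log
step 2: x = 2*(0) + (2)*(-9) + (0) = -18 -> agrees with the log
step 3: x = 2*(-18) + (2)*(0) + (0) = -36 -> consistent with the log
step 4: x = 2*(-36) + (2)*(-18) + (0) = -108 -> consistent with the log
step 5: x = 2*(-108) + (2)*(-36) + (0) = -288 -> agrees with the log
step 6: x = 2*(-288) + (2)*(-108) + (0) = -792 -> exactly as logged
step 7: x = 2*(-792) + (2)*(-288) + (0) = -2160 -> checks out
step 8: x = 2*(-2160) + (2)*(-792) + (0) = -5904 -> exactly as logged
step 9: x = 2*(-5904) + (2)*(-2160) + (0) = -16128 -> same as recorded
step 10: x = 2*(-16128) + (2)*(-5904) + (0) = -44064 -> no discrepancy
Each recorded entry agrees with the recomputation.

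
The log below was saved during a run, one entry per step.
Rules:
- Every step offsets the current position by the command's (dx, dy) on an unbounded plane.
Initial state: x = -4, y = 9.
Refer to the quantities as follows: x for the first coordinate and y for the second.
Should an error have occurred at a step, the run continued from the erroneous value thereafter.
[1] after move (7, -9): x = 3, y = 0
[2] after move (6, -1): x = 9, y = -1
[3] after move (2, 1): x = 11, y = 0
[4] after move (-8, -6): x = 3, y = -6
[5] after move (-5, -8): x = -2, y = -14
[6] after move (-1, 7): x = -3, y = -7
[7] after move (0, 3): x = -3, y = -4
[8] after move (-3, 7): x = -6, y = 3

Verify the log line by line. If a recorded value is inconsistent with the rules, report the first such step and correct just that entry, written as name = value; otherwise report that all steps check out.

no error

Step 1: x = -4 + (7) = 3, y = 9 + (-9) = 0 — exactly as logged.
Step 2: x = 3 + (6) = 9, y = 0 + (-1) = -1 — agrees with the log.
Step 3: x = 9 + (2) = 11, y = -1 + (1) = 0 — confirmed correct.
Step 4: x = 11 + (-8) = 3, y = 0 + (-6) = -6 — no discrepancy.
Step 5: x = 3 + (-5) = -2, y = -6 + (-8) = -14 — consistent with the log.
Step 6: x = -2 + (-1) = -3, y = -14 + (7) = -7 — in agreement.
Step 7: x = -3 + (0) = -3, y = -7 + (3) = -4 — exactly as logged.
Step 8: x = -3 + (-3) = -6, y = -4 + (7) = 3 — consistent with the log.
Nothing is out of place; the run is error-free.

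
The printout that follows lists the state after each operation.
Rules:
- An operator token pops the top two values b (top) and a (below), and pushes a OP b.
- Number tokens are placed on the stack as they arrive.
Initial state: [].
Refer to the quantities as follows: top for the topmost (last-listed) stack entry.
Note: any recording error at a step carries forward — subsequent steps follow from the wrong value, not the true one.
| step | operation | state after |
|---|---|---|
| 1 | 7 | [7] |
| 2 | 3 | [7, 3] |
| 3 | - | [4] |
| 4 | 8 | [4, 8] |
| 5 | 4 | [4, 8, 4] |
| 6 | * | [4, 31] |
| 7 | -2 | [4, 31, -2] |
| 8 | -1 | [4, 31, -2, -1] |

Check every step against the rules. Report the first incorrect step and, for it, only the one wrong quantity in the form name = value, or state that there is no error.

step 6, top = 32

Step 1: push 7: top = 7 — agrees with the printout.
Step 2: push 3: top = 3 — in agreement.
Step 3: 7 - 3 = 4 — in agreement.
Step 4: push 8: top = 8 — no discrepancy.
Step 5: push 4: top = 4 — in agreement.
Step 6: 8 * 4 = 32 — the entry is off here.
First deviation found at step 6; the corrected entry is top = 32.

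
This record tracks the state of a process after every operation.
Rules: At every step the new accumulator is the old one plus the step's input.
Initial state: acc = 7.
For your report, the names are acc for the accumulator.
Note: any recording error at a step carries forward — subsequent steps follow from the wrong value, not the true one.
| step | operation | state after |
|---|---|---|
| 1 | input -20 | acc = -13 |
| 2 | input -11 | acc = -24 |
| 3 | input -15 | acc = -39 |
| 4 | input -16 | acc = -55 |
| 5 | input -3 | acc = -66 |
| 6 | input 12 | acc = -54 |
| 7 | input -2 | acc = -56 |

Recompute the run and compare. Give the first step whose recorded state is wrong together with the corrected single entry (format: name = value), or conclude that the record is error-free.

step 5, acc = -58

step 1: acc = 7 + -20 = -13 -> no discrepancy
step 2: acc = -13 + -11 = -24 -> verified
step 3: acc = -24 + -15 = -39 -> verified
step 4: acc = -39 + -16 = -55 -> matches
step 5: acc = -55 + -3 = -58 -> the entry is off here
Step 5 is the first one off; corrected, acc = -58.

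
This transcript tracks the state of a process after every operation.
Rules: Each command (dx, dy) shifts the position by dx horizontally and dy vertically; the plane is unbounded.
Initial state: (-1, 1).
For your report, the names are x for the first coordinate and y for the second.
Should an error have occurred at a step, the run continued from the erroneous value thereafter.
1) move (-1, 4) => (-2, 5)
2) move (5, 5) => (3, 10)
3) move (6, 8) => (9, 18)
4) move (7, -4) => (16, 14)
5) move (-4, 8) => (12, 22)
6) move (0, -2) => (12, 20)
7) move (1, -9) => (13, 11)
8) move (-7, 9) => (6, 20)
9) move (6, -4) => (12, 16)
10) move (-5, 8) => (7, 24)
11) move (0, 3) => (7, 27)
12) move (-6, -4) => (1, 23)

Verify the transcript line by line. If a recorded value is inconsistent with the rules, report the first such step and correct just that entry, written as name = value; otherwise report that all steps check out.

Step 1: x = -1 + (-1) = -2, y = 1 + (4) = 5 — same as recorded.
Step 2: x = -2 + (5) = 3, y = 5 + (5) = 10 — in agreement.
Step 3: x = 3 + (6) = 9, y = 10 + (8) = 18 — agrees with the transcript.
Step 4: x = 9 + (7) = 16, y = 18 + (-4) = 14 — exactly as logged.
Step 5: x = 16 + (-4) = 12, y = 14 + (8) = 22 — in agreement.
Step 6: x = 12 + (0) = 12, y = 22 + (-2) = 20 — exactly as logged.
Step 7: x = 12 + (1) = 13, y = 20 + (-9) = 11 — consistent with the transcript.
Step 8: x = 13 + (-7) = 6, y = 11 + (9) = 20 — matches.
Step 9: x = 6 + (6) = 12, y = 20 + (-4) = 16 — checks out.
Step 10: x = 12 + (-5) = 7, y = 16 + (8) = 24 — confirmed correct.
Step 11: x = 7 + (0) = 7, y = 24 + (3) = 27 — confirmed correct.
Step 12: x = 7 + (-6) = 1, y = 27 + (-4) = 23 — consistent with the transcript.
The whole run recomputes cleanly — no discrepancies.

no error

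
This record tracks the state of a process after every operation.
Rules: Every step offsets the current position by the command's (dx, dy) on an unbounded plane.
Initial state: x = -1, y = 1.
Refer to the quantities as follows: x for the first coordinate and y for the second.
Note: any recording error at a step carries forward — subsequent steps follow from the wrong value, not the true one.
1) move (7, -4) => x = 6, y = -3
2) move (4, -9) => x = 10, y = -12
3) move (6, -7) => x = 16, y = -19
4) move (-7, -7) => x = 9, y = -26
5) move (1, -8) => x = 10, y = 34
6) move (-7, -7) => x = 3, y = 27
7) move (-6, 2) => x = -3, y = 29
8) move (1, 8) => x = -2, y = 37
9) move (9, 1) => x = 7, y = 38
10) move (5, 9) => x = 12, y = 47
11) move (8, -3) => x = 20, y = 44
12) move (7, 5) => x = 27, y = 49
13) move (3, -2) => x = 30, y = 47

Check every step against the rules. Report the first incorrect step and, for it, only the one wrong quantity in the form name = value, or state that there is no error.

1. x = -1 + (7) = 6, y = 1 + (-4) = -3 (in agreement)
2. x = 6 + (4) = 10, y = -3 + (-9) = -12 (exactly as logged)
3. x = 10 + (6) = 16, y = -12 + (-7) = -19 (exactly as logged)
4. x = 16 + (-7) = 9, y = -19 + (-7) = -26 (agrees with the record)
5. x = 9 + (1) = 10, y = -26 + (-8) = -34 (a discrepancy with the record)
Conclusion: step 5 carries the first error; the entry should be y = -34.

step 5, y = -34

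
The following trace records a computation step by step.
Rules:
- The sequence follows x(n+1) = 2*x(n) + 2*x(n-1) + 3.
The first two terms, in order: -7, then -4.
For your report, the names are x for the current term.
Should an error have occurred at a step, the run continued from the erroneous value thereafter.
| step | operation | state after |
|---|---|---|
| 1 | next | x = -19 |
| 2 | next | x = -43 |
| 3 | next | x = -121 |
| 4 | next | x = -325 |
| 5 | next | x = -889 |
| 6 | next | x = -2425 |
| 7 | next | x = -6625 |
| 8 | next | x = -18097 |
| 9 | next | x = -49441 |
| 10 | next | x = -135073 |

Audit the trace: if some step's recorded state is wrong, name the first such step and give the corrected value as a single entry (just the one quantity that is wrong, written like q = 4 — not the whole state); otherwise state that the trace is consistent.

no error

1. x = 2*(-4) + (2)*(-7) + (3) = -19 (same as recorded)
2. x = 2*(-19) + (2)*(-4) + (3) = -43 (matches)
3. x = 2*(-43) + (2)*(-19) + (3) = -121 (agrees with the trace)
4. x = 2*(-121) + (2)*(-43) + (3) = -325 (agrees with the trace)
5. x = 2*(-325) + (2)*(-121) + (3) = -889 (verified)
6. x = 2*(-889) + (2)*(-325) + (3) = -2425 (no discrepancy)
7. x = 2*(-2425) + (2)*(-889) + (3) = -6625 (matches)
8. x = 2*(-6625) + (2)*(-2425) + (3) = -18097 (matches)
9. x = 2*(-18097) + (2)*(-6625) + (3) = -49441 (exactly as logged)
10. x = 2*(-49441) + (2)*(-18097) + (3) = -135073 (confirmed correct)
The whole run recomputes cleanly — no discrepancies.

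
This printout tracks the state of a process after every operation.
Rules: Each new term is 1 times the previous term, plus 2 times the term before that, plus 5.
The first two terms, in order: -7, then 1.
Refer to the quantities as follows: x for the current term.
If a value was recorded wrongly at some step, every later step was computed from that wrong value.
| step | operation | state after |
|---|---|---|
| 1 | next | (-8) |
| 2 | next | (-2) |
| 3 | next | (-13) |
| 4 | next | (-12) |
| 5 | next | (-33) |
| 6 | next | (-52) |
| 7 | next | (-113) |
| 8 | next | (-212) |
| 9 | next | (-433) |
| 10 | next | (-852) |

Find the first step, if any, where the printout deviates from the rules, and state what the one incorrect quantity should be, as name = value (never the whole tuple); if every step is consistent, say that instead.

step 2, x = -1

Recomputing the run from the initial state:
step 1: x = -8
step 2: x = -1
step 3: x = -12
step 4: x = -9
step 5: x = -28
step 6: x = -41
step 7: x = -92
step 8: x = -169
step 9: x = -348
step 10: x = -681
The first disagreement with the printout is at step 2, where the value should be x = -1.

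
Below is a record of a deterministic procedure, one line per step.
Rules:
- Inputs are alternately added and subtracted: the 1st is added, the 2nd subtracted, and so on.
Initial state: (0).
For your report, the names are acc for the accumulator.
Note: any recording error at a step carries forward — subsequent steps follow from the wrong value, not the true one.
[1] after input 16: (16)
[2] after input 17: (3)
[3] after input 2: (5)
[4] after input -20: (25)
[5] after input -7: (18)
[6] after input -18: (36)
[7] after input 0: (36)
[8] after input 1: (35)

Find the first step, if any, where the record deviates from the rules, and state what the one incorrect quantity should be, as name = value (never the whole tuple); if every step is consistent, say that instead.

Step 1: acc = 0 + 16 = 16 — verified.
Step 2: acc = 16 - 17 = -1 — a discrepancy with the record.
First deviation found at step 2; the corrected entry is acc = -1.

step 2, acc = -1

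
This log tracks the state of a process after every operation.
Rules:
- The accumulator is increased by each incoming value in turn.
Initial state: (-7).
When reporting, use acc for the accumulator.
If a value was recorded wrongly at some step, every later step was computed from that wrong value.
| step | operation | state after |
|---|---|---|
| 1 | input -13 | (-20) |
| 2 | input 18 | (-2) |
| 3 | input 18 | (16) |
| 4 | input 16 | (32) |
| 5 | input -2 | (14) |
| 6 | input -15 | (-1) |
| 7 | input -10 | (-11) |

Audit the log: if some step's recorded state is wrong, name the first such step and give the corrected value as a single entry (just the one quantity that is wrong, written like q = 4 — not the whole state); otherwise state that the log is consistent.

Recomputing the run from the initial state:
step 1: acc = -20
step 2: acc = -2
step 3: acc = 16
step 4: acc = 32
step 5: acc = 30
step 6: acc = 15
step 7: acc = 5
The first disagreement with the log is at step 5, where the value should be acc = 30.

step 5, acc = 30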